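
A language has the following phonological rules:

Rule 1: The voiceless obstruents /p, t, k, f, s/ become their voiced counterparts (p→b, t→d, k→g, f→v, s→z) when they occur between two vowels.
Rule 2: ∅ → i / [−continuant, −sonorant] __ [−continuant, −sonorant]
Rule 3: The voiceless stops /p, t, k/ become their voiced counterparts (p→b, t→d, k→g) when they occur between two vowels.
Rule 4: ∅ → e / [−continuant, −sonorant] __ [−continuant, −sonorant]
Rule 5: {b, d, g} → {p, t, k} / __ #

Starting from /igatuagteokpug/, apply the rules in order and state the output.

igaduagideogibuk

Rule 1 (intervocalic voicing): /t/ is a voiceless obstruent between vowels /a/ and /u/, so it voices to [d]. /igatuagteokpug/ → igaduagteokpug.
Rule 2 (stop-cluster i-epenthesis): /g/ and /t/ form a stop–stop cluster, so [i] is inserted between them. /k/ and /p/ form a stop–stop cluster, so [i] is inserted between them. /igaduagteokpug/ → igaduagiteokipug.
Rule 3 (intervocalic voicing): /t/ is a voiceless stop between vowels /i/ and /e/, so it voices to [d]. /k/ is a voiceless stop between vowels /o/ and /i/, so it voices to [g]. /p/ is a voiceless stop between vowels /i/ and /u/, so it voices to [b]. /igaduagiteokipug/ → igaduagideogibug.
Rule 4 (stop-cluster e-epenthesis): no segment meets the environment; /igaduagideogibug/ is unchanged.
Rule 5 (final devoicing): /g/ is a voiced stop in word-final position, so it devoices to [k]. /igaduagideogibug/ → igaduagideogibuk.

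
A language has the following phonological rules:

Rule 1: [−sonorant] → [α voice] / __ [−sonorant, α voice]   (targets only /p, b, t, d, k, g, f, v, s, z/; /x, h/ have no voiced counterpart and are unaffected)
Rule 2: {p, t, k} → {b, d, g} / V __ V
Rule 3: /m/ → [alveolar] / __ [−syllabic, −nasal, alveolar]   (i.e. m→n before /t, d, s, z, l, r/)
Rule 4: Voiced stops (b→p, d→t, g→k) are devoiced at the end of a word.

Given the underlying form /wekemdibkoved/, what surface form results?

wegendipkovet

Rule 1 (regressive voicing assimilation): /b/ precedes the voiceless obstruent /k/, so it devoices to [p] by assimilation. /wekemdibkoved/ → wekemdipkoved.
Rule 2 (intervocalic voicing): /k/ is a voiceless stop between vowels /e/ and /e/, so it voices to [g]. /wekemdipkoved/ → wegemdipkoved.
Rule 3 (nasal place assimilation): /m/ precedes the alveolar consonant /d/, so it assimilates in place to [n]. /wegemdipkoved/ → wegendipkoved.
Rule 4 (final devoicing): /d/ is a voiced stop in word-final position, so it devoices to [t]. /wegendipkoved/ → wegendipkovet.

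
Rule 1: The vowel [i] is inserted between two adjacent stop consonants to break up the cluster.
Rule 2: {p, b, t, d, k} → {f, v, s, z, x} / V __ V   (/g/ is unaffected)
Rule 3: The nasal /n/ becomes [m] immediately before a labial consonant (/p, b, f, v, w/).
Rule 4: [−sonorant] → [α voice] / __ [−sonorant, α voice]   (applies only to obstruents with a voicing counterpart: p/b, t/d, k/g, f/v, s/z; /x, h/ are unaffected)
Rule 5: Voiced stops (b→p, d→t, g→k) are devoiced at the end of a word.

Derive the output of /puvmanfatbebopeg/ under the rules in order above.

puvmamfasivevofek

Rule 1 (stop-cluster i-epenthesis): /t/ and /b/ form a stop–stop cluster, so [i] is inserted between them. /puvmanfatbebopeg/ → puvmanfatibebopeg.
Rule 2 (intervocalic spirantization): /t/ is a stop between vowels /a/ and /i/, so it spirantizes to the fricative [s]. /b/ is a stop between vowels /i/ and /e/, so it spirantizes to the fricative [v]. /b/ is a stop between vowels /e/ and /o/, so it spirantizes to the fricative [v]. /p/ is a stop between vowels /o/ and /e/, so it spirantizes to the fricative [f]. /puvmanfatibebopeg/ → puvmanfasivevofeg.
Rule 3 (nasal place assimilation): /n/ precedes the labial consonant /f/, so it assimilates in place to [m]. /puvmanfasivevofeg/ → puvmamfasivevofeg.
Rule 4 (regressive voicing assimilation): no segment meets the environment; /puvmamfasivevofeg/ is unchanged.
Rule 5 (final devoicing): /g/ is a voiced stop in word-final position, so it devoices to [k]. /puvmamfasivevofeg/ → puvmamfasivevofek.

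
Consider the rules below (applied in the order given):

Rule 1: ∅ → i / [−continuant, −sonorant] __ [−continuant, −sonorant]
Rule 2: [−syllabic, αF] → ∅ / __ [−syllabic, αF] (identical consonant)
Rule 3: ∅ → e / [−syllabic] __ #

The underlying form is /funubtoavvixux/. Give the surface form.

Rule 1 (stop-cluster i-epenthesis): /b/ and /t/ form a stop–stop cluster, so [i] is inserted between them. /funubtoavvixux/ → funubitoavvixux.
Rule 2 (degemination): /vv/ is a geminate; the first /v/ deletes. /funubitoavvixux/ → funubitoavixux.
Rule 3 (final e-epenthesis): the form ends in the consonant /x/, so [e] is inserted word-finally. /funubitoavixux/ → funubitoavixuxe.

funubitoavixuxe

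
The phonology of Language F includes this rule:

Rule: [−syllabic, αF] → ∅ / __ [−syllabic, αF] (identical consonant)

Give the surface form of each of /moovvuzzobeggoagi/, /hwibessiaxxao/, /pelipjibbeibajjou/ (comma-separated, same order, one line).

/moovvuzzobeggoagi/: /vv/ is a geminate; the first /v/ deletes. /zz/ is a geminate; the first /z/ deletes. /gg/ is a geminate; the first /g/ deletes. → [moovuzobegoagi].
/hwibessiaxxao/: /ss/ is a geminate; the first /s/ deletes. /xx/ is a geminate; the first /x/ deletes. → [hwibesiaxao].
/pelipjibbeibajjou/: /bb/ is a geminate; the first /b/ deletes. /jj/ is a geminate; the first /j/ deletes. → [pelipjibeibajou].

moovuzobegoagi, hwibesiaxao, pelipjibeibajou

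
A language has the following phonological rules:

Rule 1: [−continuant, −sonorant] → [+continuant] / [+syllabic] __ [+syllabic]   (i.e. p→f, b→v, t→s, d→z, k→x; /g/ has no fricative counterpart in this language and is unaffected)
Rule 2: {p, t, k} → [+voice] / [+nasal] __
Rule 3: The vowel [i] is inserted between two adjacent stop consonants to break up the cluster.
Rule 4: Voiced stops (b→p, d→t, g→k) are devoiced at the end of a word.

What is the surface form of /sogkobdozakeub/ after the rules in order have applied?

Rule 1 (intervocalic spirantization): /k/ is a stop between vowels /a/ and /e/, so it spirantizes to the fricative [x]. /sogkobdozakeub/ → sogkobdozaxeub.
Rule 2 (post-nasal voicing): no segment meets the environment; /sogkobdozaxeub/ is unchanged.
Rule 3 (stop-cluster i-epenthesis): /g/ and /k/ form a stop–stop cluster, so [i] is inserted between them. /b/ and /d/ form a stop–stop cluster, so [i] is inserted between them. /sogkobdozaxeub/ → sogikobidozaxeub.
Rule 4 (final devoicing): /b/ is a voiced stop in word-final position, so it devoices to [p]. /sogikobidozaxeub/ → sogikobidozaxeup.

sogikobidozaxeup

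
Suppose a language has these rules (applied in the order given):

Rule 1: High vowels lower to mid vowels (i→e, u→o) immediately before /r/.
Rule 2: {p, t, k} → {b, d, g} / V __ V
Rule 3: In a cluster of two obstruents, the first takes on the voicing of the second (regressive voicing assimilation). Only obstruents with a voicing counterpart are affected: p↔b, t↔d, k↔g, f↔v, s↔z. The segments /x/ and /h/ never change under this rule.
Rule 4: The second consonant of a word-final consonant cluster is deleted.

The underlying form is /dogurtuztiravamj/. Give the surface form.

dogortusteravam

Rule 1 (pre-rhotic lowering): /u/ is a high vowel immediately before /r/, so it lowers to [o]. /i/ is a high vowel immediately before /r/, so it lowers to [e]. /dogurtuztiravamj/ → dogortuzteravamj.
Rule 2 (intervocalic voicing): no segment meets the environment; /dogortuzteravamj/ is unchanged.
Rule 3 (regressive voicing assimilation): /z/ precedes the voiceless obstruent /t/, so it devoices to [s] by assimilation. /dogortuzteravamj/ → dogortusteravamj.
Rule 4 (final cluster simplification): /j/ is the second consonant of a word-final cluster /mj/, so it deletes. /dogortusteravamj/ → dogortusteravam.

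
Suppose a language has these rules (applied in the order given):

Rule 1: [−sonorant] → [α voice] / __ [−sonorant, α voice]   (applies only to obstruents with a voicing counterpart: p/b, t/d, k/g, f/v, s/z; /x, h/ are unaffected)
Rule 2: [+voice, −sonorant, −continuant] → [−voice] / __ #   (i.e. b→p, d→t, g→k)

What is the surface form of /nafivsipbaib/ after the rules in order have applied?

nafifsibbaip

Rule 1 (regressive voicing assimilation): /v/ precedes the voiceless obstruent /s/, so it devoices to [f] by assimilation. /p/ precedes the voiced obstruent /b/, so it voices to [b] by assimilation. /nafivsipbaib/ → nafifsibbaib.
Rule 2 (final devoicing): /b/ is a voiced stop in word-final position, so it devoices to [p]. /nafifsibbaib/ → nafifsibbaip.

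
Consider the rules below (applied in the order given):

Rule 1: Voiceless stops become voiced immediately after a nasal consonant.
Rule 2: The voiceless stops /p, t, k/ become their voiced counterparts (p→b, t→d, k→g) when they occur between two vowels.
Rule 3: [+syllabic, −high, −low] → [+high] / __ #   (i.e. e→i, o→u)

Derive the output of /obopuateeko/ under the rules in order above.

obobuadeegu

Rule 1 (post-nasal voicing): no segment meets the environment; /obopuateeko/ is unchanged.
Rule 2 (intervocalic voicing): /p/ is a voiceless stop between vowels /o/ and /u/, so it voices to [b]. /t/ is a voiceless stop between vowels /a/ and /e/, so it voices to [d]. /k/ is a voiceless stop between vowels /e/ and /o/, so it voices to [g]. /obopuateeko/ → obobuadeego.
Rule 3 (final vowel raising): /o/ is a mid vowel in word-final position, so it raises to [u]. /obobuadeego/ → obobuadeegu.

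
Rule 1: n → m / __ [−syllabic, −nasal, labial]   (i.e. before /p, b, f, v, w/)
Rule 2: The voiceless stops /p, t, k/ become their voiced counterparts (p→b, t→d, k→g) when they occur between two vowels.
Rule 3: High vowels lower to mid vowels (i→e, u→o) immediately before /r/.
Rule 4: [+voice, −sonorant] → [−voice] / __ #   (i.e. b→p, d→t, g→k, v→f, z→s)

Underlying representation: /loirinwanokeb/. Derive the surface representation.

Rule 1 (nasal place assimilation): /n/ precedes the labial consonant /w/, so it assimilates in place to [m]. /loirinwanokeb/ → loirimwanokeb.
Rule 2 (intervocalic voicing): /k/ is a voiceless stop between vowels /o/ and /e/, so it voices to [g]. /loirimwanokeb/ → loirimwanogeb.
Rule 3 (pre-rhotic lowering): /i/ is a high vowel immediately before /r/, so it lowers to [e]. /loirimwanogeb/ → loerimwanogeb.
Rule 4 (final devoicing): /b/ is a voiced obstruent in word-final position, so it devoices to [p]. /loerimwanogeb/ → loerimwanogep.

loerimwanogep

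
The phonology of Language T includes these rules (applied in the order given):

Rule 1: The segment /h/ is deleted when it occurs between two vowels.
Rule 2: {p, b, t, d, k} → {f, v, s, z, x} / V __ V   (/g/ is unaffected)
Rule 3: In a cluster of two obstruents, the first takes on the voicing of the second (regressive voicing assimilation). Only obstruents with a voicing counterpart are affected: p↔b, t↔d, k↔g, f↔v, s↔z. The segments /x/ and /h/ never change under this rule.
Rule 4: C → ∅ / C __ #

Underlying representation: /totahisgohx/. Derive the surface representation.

Rule 1 (intervocalic h-deletion): /h/ occurs between vowels /a/ and /i/, so it deletes. /totahisgohx/ → totaisgohx.
Rule 2 (intervocalic spirantization): /t/ is a stop between vowels /o/ and /a/, so it spirantizes to the fricative [s]. /totaisgohx/ → tosaisgohx.
Rule 3 (regressive voicing assimilation): /s/ precedes the voiced obstruent /g/, so it voices to [z] by assimilation. /tosaisgohx/ → tosaizgohx.
Rule 4 (final cluster simplification): /x/ is the second consonant of a word-final cluster /hx/, so it deletes. /tosaizgohx/ → tosaizgoh.

tosaizgoh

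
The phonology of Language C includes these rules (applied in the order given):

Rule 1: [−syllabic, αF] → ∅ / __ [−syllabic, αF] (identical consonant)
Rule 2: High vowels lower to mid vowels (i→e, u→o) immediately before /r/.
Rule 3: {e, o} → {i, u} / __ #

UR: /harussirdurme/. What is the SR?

haruserdormi

Rule 1 (degemination): /ss/ is a geminate; the first /s/ deletes. /harussirdurme/ → harusirdurme.
Rule 2 (pre-rhotic lowering): /i/ is a high vowel immediately before /r/, so it lowers to [e]. /u/ is a high vowel immediately before /r/, so it lowers to [o]. /harusirdurme/ → haruserdorme.
Rule 3 (final vowel raising): /e/ is a mid vowel in word-final position, so it raises to [i]. /haruserdorme/ → haruserdormi.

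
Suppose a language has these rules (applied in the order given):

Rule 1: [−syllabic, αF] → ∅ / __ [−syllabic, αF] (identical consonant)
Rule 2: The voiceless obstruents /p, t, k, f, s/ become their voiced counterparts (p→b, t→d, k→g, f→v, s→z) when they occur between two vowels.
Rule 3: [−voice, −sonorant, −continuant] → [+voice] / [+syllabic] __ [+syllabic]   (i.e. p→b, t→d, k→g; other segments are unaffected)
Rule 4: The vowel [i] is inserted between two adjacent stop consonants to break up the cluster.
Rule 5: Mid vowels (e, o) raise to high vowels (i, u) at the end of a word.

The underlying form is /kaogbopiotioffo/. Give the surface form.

Rule 1 (degemination): /ff/ is a geminate; the first /f/ deletes. /kaogbopiotioffo/ → kaogbopiotiofo.
Rule 2 (intervocalic voicing): /p/ is a voiceless obstruent between vowels /o/ and /i/, so it voices to [b]. /t/ is a voiceless obstruent between vowels /o/ and /i/, so it voices to [d]. /f/ is a voiceless obstruent between vowels /o/ and /o/, so it voices to [v]. /kaogbopiotiofo/ → kaogbobiodiovo.
Rule 3 (intervocalic voicing): no segment meets the environment; /kaogbobiodiovo/ is unchanged.
Rule 4 (stop-cluster i-epenthesis): /g/ and /b/ form a stop–stop cluster, so [i] is inserted between them. /kaogbobiodiovo/ → kaogibobiodiovo.
Rule 5 (final vowel raising): /o/ is a mid vowel in word-final position, so it raises to [u]. /kaogibobiodiovo/ → kaogibobiodiovu.

kaogibobiodiovu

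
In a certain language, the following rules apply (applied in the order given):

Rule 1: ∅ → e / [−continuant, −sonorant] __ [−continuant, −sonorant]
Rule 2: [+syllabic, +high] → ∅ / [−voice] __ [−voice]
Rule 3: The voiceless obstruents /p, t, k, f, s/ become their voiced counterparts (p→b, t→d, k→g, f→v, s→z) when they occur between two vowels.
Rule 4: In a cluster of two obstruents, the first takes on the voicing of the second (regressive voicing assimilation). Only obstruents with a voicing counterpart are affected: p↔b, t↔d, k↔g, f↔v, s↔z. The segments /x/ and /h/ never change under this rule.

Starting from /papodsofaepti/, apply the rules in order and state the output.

Rule 1 (stop-cluster e-epenthesis): /p/ and /t/ form a stop–stop cluster, so [e] is inserted between them. /papodsofaepti/ → papodsofaepeti.
Rule 2 (high vowel syncope): no segment meets the environment; /papodsofaepeti/ is unchanged.
Rule 3 (intervocalic voicing): /p/ is a voiceless obstruent between vowels /a/ and /o/, so it voices to [b]. /f/ is a voiceless obstruent between vowels /o/ and /a/, so it voices to [v]. /p/ is a voiceless obstruent between vowels /e/ and /e/, so it voices to [b]. /t/ is a voiceless obstruent between vowels /e/ and /i/, so it voices to [d]. /papodsofaepeti/ → pabodsovaebedi.
Rule 4 (regressive voicing assimilation): /d/ precedes the voiceless obstruent /s/, so it devoices to [t] by assimilation. /pabodsovaebedi/ → pabotsovaebedi.

pabotsovaebedi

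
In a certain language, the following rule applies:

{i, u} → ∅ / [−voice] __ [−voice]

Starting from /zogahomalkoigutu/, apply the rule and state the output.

zogahomalkoigutu

No segment of /zogahomalkoigutu/ meets the structural description of the rule, so the form surfaces unchanged.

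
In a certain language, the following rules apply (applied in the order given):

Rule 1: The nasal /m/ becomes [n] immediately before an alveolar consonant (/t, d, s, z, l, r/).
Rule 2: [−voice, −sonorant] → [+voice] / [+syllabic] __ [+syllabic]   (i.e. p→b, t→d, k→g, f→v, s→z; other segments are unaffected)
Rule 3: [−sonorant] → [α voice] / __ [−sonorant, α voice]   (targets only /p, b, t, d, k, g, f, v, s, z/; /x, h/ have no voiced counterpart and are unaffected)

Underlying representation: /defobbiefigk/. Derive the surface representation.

devobbievikk

Rule 1 (nasal place assimilation): no segment meets the environment; /defobbiefigk/ is unchanged.
Rule 2 (intervocalic voicing): /f/ is a voiceless obstruent between vowels /e/ and /o/, so it voices to [v]. /f/ is a voiceless obstruent between vowels /e/ and /i/, so it voices to [v]. /defobbiefigk/ → devobbievigk.
Rule 3 (regressive voicing assimilation): /g/ precedes the voiceless obstruent /k/, so it devoices to [k] by assimilation. /devobbievigk/ → devobbievikk.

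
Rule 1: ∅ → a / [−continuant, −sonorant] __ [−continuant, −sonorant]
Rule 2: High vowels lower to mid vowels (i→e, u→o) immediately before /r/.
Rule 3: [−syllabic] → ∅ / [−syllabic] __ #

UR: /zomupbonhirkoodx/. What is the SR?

zomupabonherkood

Rule 1 (stop-cluster a-epenthesis): /p/ and /b/ form a stop–stop cluster, so [a] is inserted between them. /zomupbonhirkoodx/ → zomupabonhirkoodx.
Rule 2 (pre-rhotic lowering): /i/ is a high vowel immediately before /r/, so it lowers to [e]. /zomupabonhirkoodx/ → zomupabonherkoodx.
Rule 3 (final cluster simplification): /x/ is the second consonant of a word-final cluster /dx/, so it deletes. /zomupabonherkoodx/ → zomupabonherkood.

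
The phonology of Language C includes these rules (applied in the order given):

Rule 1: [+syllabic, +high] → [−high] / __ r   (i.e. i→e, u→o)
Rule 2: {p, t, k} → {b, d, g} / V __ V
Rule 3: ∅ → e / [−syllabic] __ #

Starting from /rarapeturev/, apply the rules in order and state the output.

rarabedoreve

Rule 1 (pre-rhotic lowering): /u/ is a high vowel immediately before /r/, so it lowers to [o]. /rarapeturev/ → rarapetorev.
Rule 2 (intervocalic voicing): /p/ is a voiceless stop between vowels /a/ and /e/, so it voices to [b]. /t/ is a voiceless stop between vowels /e/ and /o/, so it voices to [d]. /rarapetorev/ → rarabedorev.
Rule 3 (final e-epenthesis): the form ends in the consonant /v/, so [e] is inserted word-finally. /rarabedorev/ → rarabedoreve.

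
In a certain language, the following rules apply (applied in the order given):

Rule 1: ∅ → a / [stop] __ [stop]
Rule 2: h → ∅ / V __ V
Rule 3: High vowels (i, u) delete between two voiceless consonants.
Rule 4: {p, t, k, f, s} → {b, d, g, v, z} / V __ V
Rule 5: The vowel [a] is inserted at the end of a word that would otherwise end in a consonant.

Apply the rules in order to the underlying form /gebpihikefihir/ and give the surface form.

Rule 1 (stop-cluster a-epenthesis): /b/ and /p/ form a stop–stop cluster, so [a] is inserted between them. /gebpihikefihir/ → gebapihikefihir.
Rule 2 (intervocalic h-deletion): /h/ occurs between vowels /i/ and /i/, so it deletes. /h/ occurs between vowels /i/ and /i/, so it deletes. /gebapihikefihir/ → gebapiikefiir.
Rule 3 (high vowel syncope): no segment meets the environment; /gebapiikefiir/ is unchanged.
Rule 4 (intervocalic voicing): /p/ is a voiceless obstruent between vowels /a/ and /i/, so it voices to [b]. /k/ is a voiceless obstruent between vowels /i/ and /e/, so it voices to [g]. /f/ is a voiceless obstruent between vowels /e/ and /i/, so it voices to [v]. /gebapiikefiir/ → gebabiigeviir.
Rule 5 (final a-epenthesis): the form ends in the consonant /r/, so [a] is inserted word-finally. /gebabiigeviir/ → gebabiigeviira.

gebabiigeviira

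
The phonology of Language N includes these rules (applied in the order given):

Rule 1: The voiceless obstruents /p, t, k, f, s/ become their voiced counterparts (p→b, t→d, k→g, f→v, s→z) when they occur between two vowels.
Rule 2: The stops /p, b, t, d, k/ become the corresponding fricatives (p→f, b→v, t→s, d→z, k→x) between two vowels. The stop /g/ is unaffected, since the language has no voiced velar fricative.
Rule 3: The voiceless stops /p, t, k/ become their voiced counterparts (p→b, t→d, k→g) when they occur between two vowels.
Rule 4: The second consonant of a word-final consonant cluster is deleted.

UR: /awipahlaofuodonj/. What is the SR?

Rule 1 (intervocalic voicing): /p/ is a voiceless obstruent between vowels /i/ and /a/, so it voices to [b]. /f/ is a voiceless obstruent between vowels /o/ and /u/, so it voices to [v]. /awipahlaofuodonj/ → awibahlaovuodonj.
Rule 2 (intervocalic spirantization): /b/ is a stop between vowels /i/ and /a/, so it spirantizes to the fricative [v]. /d/ is a stop between vowels /o/ and /o/, so it spirantizes to the fricative [z]. /awibahlaovuodonj/ → awivahlaovuozonj.
Rule 3 (intervocalic voicing): no segment meets the environment; /awivahlaovuozonj/ is unchanged.
Rule 4 (final cluster simplification): /j/ is the second consonant of a word-final cluster /nj/, so it deletes. /awivahlaovuozonj/ → awivahlaovuozon.

awivahlaovuozon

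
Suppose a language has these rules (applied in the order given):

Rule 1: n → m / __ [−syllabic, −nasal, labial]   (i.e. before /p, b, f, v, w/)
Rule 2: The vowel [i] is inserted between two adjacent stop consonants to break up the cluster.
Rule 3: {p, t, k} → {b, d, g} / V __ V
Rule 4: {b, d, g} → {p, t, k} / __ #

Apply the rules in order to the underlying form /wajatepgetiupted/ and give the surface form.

Rule 1 (nasal place assimilation): no segment meets the environment; /wajatepgetiupted/ is unchanged.
Rule 2 (stop-cluster i-epenthesis): /p/ and /g/ form a stop–stop cluster, so [i] is inserted between them. /p/ and /t/ form a stop–stop cluster, so [i] is inserted between them. /wajatepgetiupted/ → wajatepigetiupited.
Rule 3 (intervocalic voicing): /t/ is a voiceless stop between vowels /a/ and /e/, so it voices to [d]. /p/ is a voiceless stop between vowels /e/ and /i/, so it voices to [b]. /t/ is a voiceless stop between vowels /e/ and /i/, so it voices to [d]. /p/ is a voiceless stop between vowels /u/ and /i/, so it voices to [b]. /t/ is a voiceless stop between vowels /i/ and /e/, so it voices to [d]. /wajatepigetiupited/ → wajadebigediubided.
Rule 4 (final devoicing): /d/ is a voiced stop in word-final position, so it devoices to [t]. /wajadebigediubided/ → wajadebigediubidet.

wajadebigediubidet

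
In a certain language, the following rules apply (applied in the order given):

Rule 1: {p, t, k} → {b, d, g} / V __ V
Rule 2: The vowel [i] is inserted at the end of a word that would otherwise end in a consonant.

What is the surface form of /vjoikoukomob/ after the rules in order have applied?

vjoigougomobi

Rule 1 (intervocalic voicing): /k/ is a voiceless stop between vowels /i/ and /o/, so it voices to [g]. /k/ is a voiceless stop between vowels /u/ and /o/, so it voices to [g]. /vjoikoukomob/ → vjoigougomob.
Rule 2 (final i-epenthesis): the form ends in the consonant /b/, so [i] is inserted word-finally. /vjoigougomob/ → vjoigougomobi.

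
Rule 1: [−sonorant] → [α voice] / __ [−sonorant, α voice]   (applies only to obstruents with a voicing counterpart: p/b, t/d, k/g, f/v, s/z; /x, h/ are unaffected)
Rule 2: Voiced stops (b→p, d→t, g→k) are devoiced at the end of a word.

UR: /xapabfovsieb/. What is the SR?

Rule 1 (regressive voicing assimilation): /b/ precedes the voiceless obstruent /f/, so it devoices to [p] by assimilation. /v/ precedes the voiceless obstruent /s/, so it devoices to [f] by assimilation. /xapabfovsieb/ → xapapfofsieb.
Rule 2 (final devoicing): /b/ is a voiced stop in word-final position, so it devoices to [p]. /xapapfofsieb/ → xapapfofsiep.

xapapfofsiep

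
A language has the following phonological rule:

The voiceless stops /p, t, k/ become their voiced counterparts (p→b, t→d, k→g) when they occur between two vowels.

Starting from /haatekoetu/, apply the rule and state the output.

haadegoedu

/t/ is a voiceless stop between vowels /a/ and /e/, so it voices to [d].
/k/ is a voiceless stop between vowels /e/ and /o/, so it voices to [g].
/t/ is a voiceless stop between vowels /e/ and /u/, so it voices to [d].
Surface form: [haadegoedu].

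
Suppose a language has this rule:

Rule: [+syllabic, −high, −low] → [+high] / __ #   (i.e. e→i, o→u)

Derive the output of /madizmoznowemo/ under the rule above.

madizmoznowemu

/o/ is a mid vowel in word-final position, so it raises to [u].
Surface form: [madizmoznowemu].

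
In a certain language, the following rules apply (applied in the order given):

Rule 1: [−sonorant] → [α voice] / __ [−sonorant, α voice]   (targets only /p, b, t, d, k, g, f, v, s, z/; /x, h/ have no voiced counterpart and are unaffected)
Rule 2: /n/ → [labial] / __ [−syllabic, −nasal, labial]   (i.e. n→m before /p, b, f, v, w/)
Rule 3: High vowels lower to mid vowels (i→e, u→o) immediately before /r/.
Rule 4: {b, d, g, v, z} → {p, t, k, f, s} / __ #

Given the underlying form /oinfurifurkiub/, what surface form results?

oimforiforkiup

Rule 1 (regressive voicing assimilation): no segment meets the environment; /oinfurifurkiub/ is unchanged.
Rule 2 (nasal place assimilation): /n/ precedes the labial consonant /f/, so it assimilates in place to [m]. /oinfurifurkiub/ → oimfurifurkiub.
Rule 3 (pre-rhotic lowering): /u/ is a high vowel immediately before /r/, so it lowers to [o]. /u/ is a high vowel immediately before /r/, so it lowers to [o]. /oimfurifurkiub/ → oimforiforkiub.
Rule 4 (final devoicing): /b/ is a voiced obstruent in word-final position, so it devoices to [p]. /oimforiforkiub/ → oimforiforkiup.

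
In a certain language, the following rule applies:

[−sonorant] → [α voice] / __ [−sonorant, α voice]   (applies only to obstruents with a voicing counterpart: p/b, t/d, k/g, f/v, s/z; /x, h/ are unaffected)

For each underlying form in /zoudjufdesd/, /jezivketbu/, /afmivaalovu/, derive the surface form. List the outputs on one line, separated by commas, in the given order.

/zoudjufdesd/: /f/ precedes the voiced obstruent /d/, so it voices to [v] by assimilation. /s/ precedes the voiced obstruent /d/, so it voices to [z] by assimilation. → [zoudjuvdezd].
/jezivketbu/: /v/ precedes the voiceless obstruent /k/, so it devoices to [f] by assimilation. /t/ precedes the voiced obstruent /b/, so it voices to [d] by assimilation. → [jezifkedbu].
/afmivaalovu/: the rule's environment is not met; surfaces unchanged as [afmivaalovu].

zoudjuvdezd, jezifkedbu, afmivaalovu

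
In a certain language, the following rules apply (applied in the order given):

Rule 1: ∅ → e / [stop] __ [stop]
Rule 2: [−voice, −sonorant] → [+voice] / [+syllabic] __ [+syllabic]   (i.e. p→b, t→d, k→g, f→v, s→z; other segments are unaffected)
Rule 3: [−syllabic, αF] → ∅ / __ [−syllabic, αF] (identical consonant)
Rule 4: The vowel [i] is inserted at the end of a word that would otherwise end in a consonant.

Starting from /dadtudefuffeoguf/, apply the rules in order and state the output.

Rule 1 (stop-cluster e-epenthesis): /d/ and /t/ form a stop–stop cluster, so [e] is inserted between them. /dadtudefuffeoguf/ → dadetudefuffeoguf.
Rule 2 (intervocalic voicing): /t/ is a voiceless obstruent between vowels /e/ and /u/, so it voices to [d]. /f/ is a voiceless obstruent between vowels /e/ and /u/, so it voices to [v]. /dadetudefuffeoguf/ → dadedudevuffeoguf.
Rule 3 (degemination): /ff/ is a geminate; the first /f/ deletes. /dadedudevuffeoguf/ → dadedudevufeoguf.
Rule 4 (final i-epenthesis): the form ends in the consonant /f/, so [i] is inserted word-finally. /dadedudevufeoguf/ → dadedudevufeogufi.

dadedudevufeogufi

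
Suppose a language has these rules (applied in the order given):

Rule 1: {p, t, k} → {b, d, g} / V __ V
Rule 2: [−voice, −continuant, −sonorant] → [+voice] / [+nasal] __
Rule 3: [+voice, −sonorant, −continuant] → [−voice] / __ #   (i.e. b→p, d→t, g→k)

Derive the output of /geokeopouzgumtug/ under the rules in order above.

geogeobouzgumduk

Rule 1 (intervocalic voicing): /k/ is a voiceless stop between vowels /o/ and /e/, so it voices to [g]. /p/ is a voiceless stop between vowels /o/ and /o/, so it voices to [b]. /geokeopouzgumtug/ → geogeobouzgumtug.
Rule 2 (post-nasal voicing): /t/ is a voiceless stop immediately after the nasal /m/, so it voices to [d]. /geogeobouzgumtug/ → geogeobouzgumdug.
Rule 3 (final devoicing): /g/ is a voiced stop in word-final position, so it devoices to [k]. /geogeobouzgumdug/ → geogeobouzgumduk.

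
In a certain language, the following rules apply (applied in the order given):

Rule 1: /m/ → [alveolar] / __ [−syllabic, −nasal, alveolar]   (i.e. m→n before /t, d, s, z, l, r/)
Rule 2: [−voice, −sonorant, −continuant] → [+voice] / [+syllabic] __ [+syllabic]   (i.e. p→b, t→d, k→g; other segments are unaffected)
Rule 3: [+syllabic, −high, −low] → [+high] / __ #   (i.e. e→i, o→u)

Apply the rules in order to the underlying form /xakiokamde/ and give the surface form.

xagiogandi

Rule 1 (nasal place assimilation): /m/ precedes the alveolar consonant /d/, so it assimilates in place to [n]. /xakiokamde/ → xakiokande.
Rule 2 (intervocalic voicing): /k/ is a voiceless stop between vowels /a/ and /i/, so it voices to [g]. /k/ is a voiceless stop between vowels /o/ and /a/, so it voices to [g]. /xakiokande/ → xagiogande.
Rule 3 (final vowel raising): /e/ is a mid vowel in word-final position, so it raises to [i]. /xagiogande/ → xagiogandi.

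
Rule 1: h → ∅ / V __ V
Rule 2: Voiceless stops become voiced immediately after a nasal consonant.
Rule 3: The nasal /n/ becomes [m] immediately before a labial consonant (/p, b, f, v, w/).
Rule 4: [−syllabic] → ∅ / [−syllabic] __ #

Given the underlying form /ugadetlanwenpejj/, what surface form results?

ugadetlamwembej

Rule 1 (intervocalic h-deletion): no segment meets the environment; /ugadetlanwenpejj/ is unchanged.
Rule 2 (post-nasal voicing): /p/ is a voiceless stop immediately after the nasal /n/, so it voices to [b]. /ugadetlanwenpejj/ → ugadetlanwenbejj.
Rule 3 (nasal place assimilation): /n/ precedes the labial consonant /w/, so it assimilates in place to [m]. /n/ precedes the labial consonant /b/, so it assimilates in place to [m]. /ugadetlanwenbejj/ → ugadetlamwembejj.
Rule 4 (final cluster simplification): /j/ is the second consonant of a word-final cluster /jj/, so it deletes. /ugadetlamwembejj/ → ugadetlamwembej.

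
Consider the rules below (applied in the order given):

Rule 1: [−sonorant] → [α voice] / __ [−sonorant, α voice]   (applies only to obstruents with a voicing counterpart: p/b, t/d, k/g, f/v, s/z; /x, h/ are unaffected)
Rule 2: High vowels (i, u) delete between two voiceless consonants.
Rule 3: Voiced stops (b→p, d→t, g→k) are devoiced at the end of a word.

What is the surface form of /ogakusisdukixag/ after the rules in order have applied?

Rule 1 (regressive voicing assimilation): /s/ precedes the voiced obstruent /d/, so it voices to [z] by assimilation. /ogakusisdukixag/ → ogakusizdukixag.
Rule 2 (high vowel syncope): /u/ is a high vowel flanked by voiceless consonants /k/ and /s/, so it deletes. /i/ is a high vowel flanked by voiceless consonants /k/ and /x/, so it deletes. /ogakusizdukixag/ → ogaksizdukxag.
Rule 3 (final devoicing): /g/ is a voiced stop in word-final position, so it devoices to [k]. /ogaksizdukxag/ → ogaksizdukxak.

ogaksizdukxak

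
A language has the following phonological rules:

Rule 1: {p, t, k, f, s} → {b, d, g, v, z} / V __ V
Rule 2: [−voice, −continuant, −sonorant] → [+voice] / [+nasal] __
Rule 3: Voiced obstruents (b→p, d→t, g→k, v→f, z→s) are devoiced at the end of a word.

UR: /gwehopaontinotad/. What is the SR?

Rule 1 (intervocalic voicing): /p/ is a voiceless obstruent between vowels /o/ and /a/, so it voices to [b]. /t/ is a voiceless obstruent between vowels /o/ and /a/, so it voices to [d]. /gwehopaontinotad/ → gwehobaontinodad.
Rule 2 (post-nasal voicing): /t/ is a voiceless stop immediately after the nasal /n/, so it voices to [d]. /gwehobaontinodad/ → gwehobaondinodad.
Rule 3 (final devoicing): /d/ is a voiced obstruent in word-final position, so it devoices to [t]. /gwehobaondinodad/ → gwehobaondinodat.

gwehobaondinodat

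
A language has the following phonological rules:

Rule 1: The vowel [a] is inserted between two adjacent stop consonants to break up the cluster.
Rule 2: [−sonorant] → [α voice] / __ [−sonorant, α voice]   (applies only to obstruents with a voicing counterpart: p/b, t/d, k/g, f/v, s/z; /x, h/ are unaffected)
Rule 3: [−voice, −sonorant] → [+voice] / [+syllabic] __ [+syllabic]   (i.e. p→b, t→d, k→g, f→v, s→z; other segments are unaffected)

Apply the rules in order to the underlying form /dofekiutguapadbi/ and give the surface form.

Rule 1 (stop-cluster a-epenthesis): /t/ and /g/ form a stop–stop cluster, so [a] is inserted between them. /d/ and /b/ form a stop–stop cluster, so [a] is inserted between them. /dofekiutguapadbi/ → dofekiutaguapadabi.
Rule 2 (regressive voicing assimilation): no segment meets the environment; /dofekiutaguapadabi/ is unchanged.
Rule 3 (intervocalic voicing): /f/ is a voiceless obstruent between vowels /o/ and /e/, so it voices to [v]. /k/ is a voiceless obstruent between vowels /e/ and /i/, so it voices to [g]. /t/ is a voiceless obstruent between vowels /u/ and /a/, so it voices to [d]. /p/ is a voiceless obstruent between vowels /a/ and /a/, so it voices to [b]. /dofekiutaguapadabi/ → dovegiudaguabadabi.

dovegiudaguabadabi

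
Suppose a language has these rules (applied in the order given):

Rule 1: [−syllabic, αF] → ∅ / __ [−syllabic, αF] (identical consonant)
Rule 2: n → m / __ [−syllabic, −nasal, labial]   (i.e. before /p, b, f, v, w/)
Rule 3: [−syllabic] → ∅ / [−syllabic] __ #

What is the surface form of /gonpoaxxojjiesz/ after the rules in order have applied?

gompoaxojies

Rule 1 (degemination): /xx/ is a geminate; the first /x/ deletes. /jj/ is a geminate; the first /j/ deletes. /gonpoaxxojjiesz/ → gonpoaxojiesz.
Rule 2 (nasal place assimilation): /n/ precedes the labial consonant /p/, so it assimilates in place to [m]. /gonpoaxojiesz/ → gompoaxojiesz.
Rule 3 (final cluster simplification): /z/ is the second consonant of a word-final cluster /sz/, so it deletes. /gompoaxojiesz/ → gompoaxojies.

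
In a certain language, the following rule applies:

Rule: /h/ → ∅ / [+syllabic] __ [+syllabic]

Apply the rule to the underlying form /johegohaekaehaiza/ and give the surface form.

joegoaekaeaiza

/h/ occurs between vowels /o/ and /e/, so it deletes.
/h/ occurs between vowels /o/ and /a/, so it deletes.
/h/ occurs between vowels /e/ and /a/, so it deletes.
Surface form: [joegoaekaeaiza].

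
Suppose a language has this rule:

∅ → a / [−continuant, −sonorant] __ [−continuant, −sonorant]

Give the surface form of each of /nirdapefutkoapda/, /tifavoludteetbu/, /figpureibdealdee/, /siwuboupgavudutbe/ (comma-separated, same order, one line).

/nirdapefutkoapda/: /t/ and /k/ form a stop–stop cluster, so [a] is inserted between them. /p/ and /d/ form a stop–stop cluster, so [a] is inserted between them. → [nirdapefutakoapada].
/tifavoludteetbu/: /d/ and /t/ form a stop–stop cluster, so [a] is inserted between them. /t/ and /b/ form a stop–stop cluster, so [a] is inserted between them. → [tifavoludateetabu].
/figpureibdealdee/: /g/ and /p/ form a stop–stop cluster, so [a] is inserted between them. /b/ and /d/ form a stop–stop cluster, so [a] is inserted between them. → [figapureibadealdee].
/siwuboupgavudutbe/: /p/ and /g/ form a stop–stop cluster, so [a] is inserted between them. /t/ and /b/ form a stop–stop cluster, so [a] is inserted between them. → [siwuboupagavudutabe].

nirdapefutakoapada, tifavoludateetabu, figapureibadealdee, siwuboupagavudutabe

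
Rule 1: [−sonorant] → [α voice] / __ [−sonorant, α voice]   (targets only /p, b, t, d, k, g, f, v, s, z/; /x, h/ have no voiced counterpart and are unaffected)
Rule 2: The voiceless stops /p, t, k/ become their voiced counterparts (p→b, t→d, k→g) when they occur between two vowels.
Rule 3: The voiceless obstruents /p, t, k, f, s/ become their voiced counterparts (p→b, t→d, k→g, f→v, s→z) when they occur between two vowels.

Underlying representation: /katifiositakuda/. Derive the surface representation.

kadiviozidaguda

Rule 1 (regressive voicing assimilation): no segment meets the environment; /katifiositakuda/ is unchanged.
Rule 2 (intervocalic voicing): /t/ is a voiceless stop between vowels /a/ and /i/, so it voices to [d]. /t/ is a voiceless stop between vowels /i/ and /a/, so it voices to [d]. /k/ is a voiceless stop between vowels /a/ and /u/, so it voices to [g]. /katifiositakuda/ → kadifiosidaguda.
Rule 3 (intervocalic voicing): /f/ is a voiceless obstruent between vowels /i/ and /i/, so it voices to [v]. /s/ is a voiceless obstruent between vowels /o/ and /i/, so it voices to [z]. /kadifiosidaguda/ → kadiviozidaguda.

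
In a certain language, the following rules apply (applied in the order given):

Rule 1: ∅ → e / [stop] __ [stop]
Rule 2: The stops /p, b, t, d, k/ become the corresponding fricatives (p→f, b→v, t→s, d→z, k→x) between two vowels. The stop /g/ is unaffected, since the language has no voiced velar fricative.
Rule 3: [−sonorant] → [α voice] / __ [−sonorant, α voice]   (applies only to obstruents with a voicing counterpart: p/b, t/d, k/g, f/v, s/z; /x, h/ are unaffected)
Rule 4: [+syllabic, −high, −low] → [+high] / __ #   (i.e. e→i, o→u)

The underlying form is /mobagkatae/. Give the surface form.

movagexasai

Rule 1 (stop-cluster e-epenthesis): /g/ and /k/ form a stop–stop cluster, so [e] is inserted between them. /mobagkatae/ → mobagekatae.
Rule 2 (intervocalic spirantization): /b/ is a stop between vowels /o/ and /a/, so it spirantizes to the fricative [v]. /k/ is a stop between vowels /e/ and /a/, so it spirantizes to the fricative [x]. /t/ is a stop between vowels /a/ and /a/, so it spirantizes to the fricative [s]. /mobagekatae/ → movagexasae.
Rule 3 (regressive voicing assimilation): no segment meets the environment; /movagexasae/ is unchanged.
Rule 4 (final vowel raising): /e/ is a mid vowel in word-final position, so it raises to [i]. /movagexasae/ → movagexasai.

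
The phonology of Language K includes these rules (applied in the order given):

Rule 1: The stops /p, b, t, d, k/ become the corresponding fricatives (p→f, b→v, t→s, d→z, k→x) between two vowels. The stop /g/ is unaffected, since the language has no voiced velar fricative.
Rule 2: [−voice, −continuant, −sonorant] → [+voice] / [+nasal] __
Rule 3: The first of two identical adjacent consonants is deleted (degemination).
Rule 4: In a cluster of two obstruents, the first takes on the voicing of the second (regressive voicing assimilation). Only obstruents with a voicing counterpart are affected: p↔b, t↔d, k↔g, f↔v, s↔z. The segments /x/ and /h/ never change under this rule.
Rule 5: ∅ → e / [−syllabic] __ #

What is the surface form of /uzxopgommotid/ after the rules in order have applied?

usxobgomoside

Rule 1 (intervocalic spirantization): /t/ is a stop between vowels /o/ and /i/, so it spirantizes to the fricative [s]. /uzxopgommotid/ → uzxopgommosid.
Rule 2 (post-nasal voicing): no segment meets the environment; /uzxopgommosid/ is unchanged.
Rule 3 (degemination): /mm/ is a geminate; the first /m/ deletes. /uzxopgommosid/ → uzxopgomosid.
Rule 4 (regressive voicing assimilation): /z/ precedes the voiceless obstruent /x/, so it devoices to [s] by assimilation. /p/ precedes the voiced obstruent /g/, so it voices to [b] by assimilation. /uzxopgomosid/ → usxobgomosid.
Rule 5 (final e-epenthesis): the form ends in the consonant /d/, so [e] is inserted word-finally. /usxobgomosid/ → usxobgomoside.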